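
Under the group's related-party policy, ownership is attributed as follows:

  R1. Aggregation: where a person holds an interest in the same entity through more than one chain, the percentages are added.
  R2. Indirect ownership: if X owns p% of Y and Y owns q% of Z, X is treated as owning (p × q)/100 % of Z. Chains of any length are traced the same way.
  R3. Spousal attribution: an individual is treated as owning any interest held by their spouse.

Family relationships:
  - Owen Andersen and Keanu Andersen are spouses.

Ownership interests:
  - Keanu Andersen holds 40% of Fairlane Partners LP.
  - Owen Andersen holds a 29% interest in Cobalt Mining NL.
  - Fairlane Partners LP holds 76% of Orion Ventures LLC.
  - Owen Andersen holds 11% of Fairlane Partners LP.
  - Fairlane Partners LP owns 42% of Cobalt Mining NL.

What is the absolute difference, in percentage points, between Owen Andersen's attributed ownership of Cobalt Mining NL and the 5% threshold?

By spousal attribution (R3), Owen Andersen is treated as also owning Keanu Andersen's interest in Fairlane Partners LP, giving 11% + 40% = 51%.
Chain via Fairlane Partners LP (R2): 51% × 42% = 21.42% of Cobalt Mining NL.
Direct interest in Cobalt Mining NL: 29%.
Aggregating (R1): 21.42% + 29% = 50.42%.
50.42% exceeds the 5% threshold by 45.42 percentage points.

45.42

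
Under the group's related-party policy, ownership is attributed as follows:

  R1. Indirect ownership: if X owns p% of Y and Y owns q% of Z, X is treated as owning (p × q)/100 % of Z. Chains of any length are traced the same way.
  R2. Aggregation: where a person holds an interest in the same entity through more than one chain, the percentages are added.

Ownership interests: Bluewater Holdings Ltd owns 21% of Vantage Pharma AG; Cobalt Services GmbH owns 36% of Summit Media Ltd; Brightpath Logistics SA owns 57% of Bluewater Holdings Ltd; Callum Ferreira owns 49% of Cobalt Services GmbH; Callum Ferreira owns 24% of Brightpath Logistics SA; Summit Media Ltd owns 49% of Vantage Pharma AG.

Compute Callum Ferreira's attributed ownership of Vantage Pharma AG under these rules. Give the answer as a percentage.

11.5164%

Chain via Cobalt Services GmbH → Summit Media Ltd (R1): 49% × 36% × 49% = 8.6436% of Vantage Pharma AG.
Chain via Brightpath Logistics SA → Bluewater Holdings Ltd (R1): 24% × 57% × 21% = 2.8728% of Vantage Pharma AG.
Aggregating (R2): 8.6436% + 2.8728% = 11.5164%.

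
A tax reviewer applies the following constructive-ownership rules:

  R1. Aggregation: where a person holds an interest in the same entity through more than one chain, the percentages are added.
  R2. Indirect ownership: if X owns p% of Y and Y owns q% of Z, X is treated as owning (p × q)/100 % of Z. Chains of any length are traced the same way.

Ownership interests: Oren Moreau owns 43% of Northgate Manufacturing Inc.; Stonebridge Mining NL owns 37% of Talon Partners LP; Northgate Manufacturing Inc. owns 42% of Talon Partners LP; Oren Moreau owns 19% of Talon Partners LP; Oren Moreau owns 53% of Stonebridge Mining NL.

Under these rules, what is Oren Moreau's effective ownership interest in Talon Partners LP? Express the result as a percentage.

56.67%

Chain via Stonebridge Mining NL (R2): 53% × 37% = 19.61% of Talon Partners LP.
Chain via Northgate Manufacturing Inc. (R2): 43% × 42% = 18.06% of Talon Partners LP.
Direct interest in Talon Partners LP: 19%.
Aggregating (R1): 19.61% + 18.06% + 19% = 56.67%.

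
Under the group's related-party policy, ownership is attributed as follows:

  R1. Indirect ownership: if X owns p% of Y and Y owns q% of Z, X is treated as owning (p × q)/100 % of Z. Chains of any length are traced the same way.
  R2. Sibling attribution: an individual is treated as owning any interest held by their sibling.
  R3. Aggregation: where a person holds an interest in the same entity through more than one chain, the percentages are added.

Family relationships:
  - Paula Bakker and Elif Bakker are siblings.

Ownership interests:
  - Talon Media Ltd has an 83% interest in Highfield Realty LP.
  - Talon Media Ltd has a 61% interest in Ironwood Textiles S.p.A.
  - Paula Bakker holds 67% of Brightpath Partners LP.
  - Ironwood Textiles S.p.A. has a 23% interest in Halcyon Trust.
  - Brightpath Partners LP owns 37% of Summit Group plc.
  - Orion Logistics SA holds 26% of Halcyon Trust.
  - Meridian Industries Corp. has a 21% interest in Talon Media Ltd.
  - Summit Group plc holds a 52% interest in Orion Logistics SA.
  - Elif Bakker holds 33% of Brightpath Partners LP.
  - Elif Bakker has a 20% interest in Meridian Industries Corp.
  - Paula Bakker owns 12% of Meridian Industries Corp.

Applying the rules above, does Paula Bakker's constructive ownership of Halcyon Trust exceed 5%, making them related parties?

By sibling attribution (R2), Paula Bakker is treated as also owning Elif Bakker's interest in Brightpath Partners LP, giving 67% + 33% = 100%.
By sibling attribution (R2), Paula Bakker is treated as also owning Elif Bakker's interest in Meridian Industries Corp, giving 12% + 20% = 32%.
Chain via Brightpath Partners LP → Summit Group plc → Orion Logistics SA (R1): 100% × 37% × 52% × 26% = 5.0024% of Halcyon Trust.
Chain via Meridian Industries Corp. → Talon Media Ltd → Ironwood Textiles S.p.A. (R1): 32% × 21% × 61% × 23% = 0.942816% of Halcyon Trust.
Aggregating (R3): 5.0024% + 0.942816% = 5.945216%.
5.945216% exceeds the 5% threshold, so Paula is a related party to Halcyon Trust.

Yes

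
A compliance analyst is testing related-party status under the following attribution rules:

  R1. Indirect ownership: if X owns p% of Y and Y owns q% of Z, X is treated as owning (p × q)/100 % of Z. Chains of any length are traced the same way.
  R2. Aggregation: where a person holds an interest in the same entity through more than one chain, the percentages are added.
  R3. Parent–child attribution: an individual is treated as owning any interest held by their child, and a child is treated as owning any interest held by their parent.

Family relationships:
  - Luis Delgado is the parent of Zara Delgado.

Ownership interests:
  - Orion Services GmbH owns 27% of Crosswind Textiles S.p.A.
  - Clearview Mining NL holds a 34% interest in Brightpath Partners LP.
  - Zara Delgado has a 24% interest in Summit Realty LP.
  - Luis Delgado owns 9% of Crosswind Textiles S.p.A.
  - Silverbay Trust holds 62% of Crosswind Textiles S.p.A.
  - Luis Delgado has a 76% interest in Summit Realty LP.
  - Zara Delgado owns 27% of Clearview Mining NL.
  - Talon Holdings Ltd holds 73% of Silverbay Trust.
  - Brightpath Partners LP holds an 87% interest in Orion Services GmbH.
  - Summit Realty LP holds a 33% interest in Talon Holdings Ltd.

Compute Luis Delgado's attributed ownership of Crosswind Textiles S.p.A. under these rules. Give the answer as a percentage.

26.092182%

By parent–child attribution (R3), Luis Delgado is treated as also owning Zara Delgado's interest in Summit Realty LP, giving 76% + 24% = 100%.
By parent–child attribution (R3), Luis Delgado is treated as owning Zara Delgado's 27% interest in Clearview Mining NL.
Chain via Summit Realty LP → Talon Holdings Ltd → Silverbay Trust (R1): 100% × 33% × 73% × 62% = 14.9358% of Crosswind Textiles S.p.A.
Direct interest in Crosswind Textiles S.p.A: 9%.
Chain via Clearview Mining NL → Brightpath Partners LP → Orion Services GmbH (R1): 27% × 34% × 87% × 27% = 2.156382% of Crosswind Textiles S.p.A.
Aggregating (R2): 14.9358% + 9% + 2.156382% = 26.092182%.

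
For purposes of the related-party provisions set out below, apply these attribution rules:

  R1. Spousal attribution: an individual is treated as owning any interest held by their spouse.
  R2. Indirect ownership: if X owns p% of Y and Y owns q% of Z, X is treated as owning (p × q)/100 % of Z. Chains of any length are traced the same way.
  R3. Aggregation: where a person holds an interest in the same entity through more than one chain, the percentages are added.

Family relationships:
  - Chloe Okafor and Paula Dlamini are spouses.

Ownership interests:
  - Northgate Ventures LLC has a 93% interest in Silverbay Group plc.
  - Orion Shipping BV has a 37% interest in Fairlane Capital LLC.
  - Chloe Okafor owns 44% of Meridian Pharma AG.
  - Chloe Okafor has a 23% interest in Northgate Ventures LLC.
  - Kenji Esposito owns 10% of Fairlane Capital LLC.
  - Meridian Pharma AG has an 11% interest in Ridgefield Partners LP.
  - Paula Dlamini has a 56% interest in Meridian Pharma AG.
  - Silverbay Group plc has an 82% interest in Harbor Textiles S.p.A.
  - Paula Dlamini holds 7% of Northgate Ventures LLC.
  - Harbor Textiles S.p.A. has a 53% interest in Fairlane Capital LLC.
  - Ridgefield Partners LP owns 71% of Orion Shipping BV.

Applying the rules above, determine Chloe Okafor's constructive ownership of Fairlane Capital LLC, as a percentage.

15.01504%

By spousal attribution (R1), Chloe Okafor is treated as also owning Paula Dlamini's interest in Northgate Ventures LLC, giving 23% + 7% = 30%.
By spousal attribution (R1), Chloe Okafor is treated as also owning Paula Dlamini's interest in Meridian Pharma AG, giving 44% + 56% = 100%.
Chain via Northgate Ventures LLC → Silverbay Group plc → Harbor Textiles S.p.A. (R2): 30% × 93% × 82% × 53% = 12.12534% of Fairlane Capital LLC.
Chain via Meridian Pharma AG → Ridgefield Partners LP → Orion Shipping BV (R2): 100% × 11% × 71% × 37% = 2.8897% of Fairlane Capital LLC.
Aggregating (R3): 12.12534% + 2.8897% = 15.01504%.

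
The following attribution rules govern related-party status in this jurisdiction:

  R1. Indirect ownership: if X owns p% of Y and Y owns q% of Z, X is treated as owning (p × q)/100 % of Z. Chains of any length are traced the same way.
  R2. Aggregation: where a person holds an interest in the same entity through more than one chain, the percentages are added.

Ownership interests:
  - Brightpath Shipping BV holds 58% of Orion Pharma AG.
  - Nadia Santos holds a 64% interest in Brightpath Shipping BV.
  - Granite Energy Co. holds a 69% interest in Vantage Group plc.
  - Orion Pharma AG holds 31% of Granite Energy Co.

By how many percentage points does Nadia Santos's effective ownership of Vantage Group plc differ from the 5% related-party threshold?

Chain via Brightpath Shipping BV → Orion Pharma AG → Granite Energy Co. (R1): 64% × 58% × 31% × 69% = 7.939968% of Vantage Group plc.
7.939968% exceeds the 5% threshold by 2.939968 percentage points.

2.939968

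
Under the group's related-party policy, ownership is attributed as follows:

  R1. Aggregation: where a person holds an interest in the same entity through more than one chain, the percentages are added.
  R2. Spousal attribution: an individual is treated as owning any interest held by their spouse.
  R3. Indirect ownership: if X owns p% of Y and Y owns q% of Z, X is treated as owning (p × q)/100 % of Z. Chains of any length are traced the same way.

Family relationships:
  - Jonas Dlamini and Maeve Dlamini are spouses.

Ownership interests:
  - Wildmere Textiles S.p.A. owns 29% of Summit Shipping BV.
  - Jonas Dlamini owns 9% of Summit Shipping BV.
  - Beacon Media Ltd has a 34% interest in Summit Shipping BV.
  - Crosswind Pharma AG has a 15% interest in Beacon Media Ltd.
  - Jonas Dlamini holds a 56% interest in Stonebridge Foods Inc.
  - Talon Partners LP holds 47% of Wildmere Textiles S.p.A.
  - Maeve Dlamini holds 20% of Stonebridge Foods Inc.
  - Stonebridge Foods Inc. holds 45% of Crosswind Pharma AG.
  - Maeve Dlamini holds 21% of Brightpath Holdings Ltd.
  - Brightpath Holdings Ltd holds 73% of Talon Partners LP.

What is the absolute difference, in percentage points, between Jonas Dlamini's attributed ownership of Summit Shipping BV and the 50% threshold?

By spousal attribution (R2), Jonas Dlamini is treated as also owning Maeve Dlamini's interest in Stonebridge Foods Inc, giving 56% + 20% = 76%.
By spousal attribution (R2), Jonas Dlamini is treated as owning Maeve Dlamini's 21% interest in Brightpath Holdings Ltd.
Chain via Stonebridge Foods Inc. → Crosswind Pharma AG → Beacon Media Ltd (R3): 76% × 45% × 15% × 34% = 1.7442% of Summit Shipping BV.
Direct interest in Summit Shipping BV: 9%.
Chain via Brightpath Holdings Ltd → Talon Partners LP → Wildmere Textiles S.p.A. (R3): 21% × 73% × 47% × 29% = 2.089479% of Summit Shipping BV.
Aggregating (R1): 1.7442% + 9% + 2.089479% = 12.833679%.
12.833679% falls short of the 50% threshold by 37.166321 percentage points.

37.166321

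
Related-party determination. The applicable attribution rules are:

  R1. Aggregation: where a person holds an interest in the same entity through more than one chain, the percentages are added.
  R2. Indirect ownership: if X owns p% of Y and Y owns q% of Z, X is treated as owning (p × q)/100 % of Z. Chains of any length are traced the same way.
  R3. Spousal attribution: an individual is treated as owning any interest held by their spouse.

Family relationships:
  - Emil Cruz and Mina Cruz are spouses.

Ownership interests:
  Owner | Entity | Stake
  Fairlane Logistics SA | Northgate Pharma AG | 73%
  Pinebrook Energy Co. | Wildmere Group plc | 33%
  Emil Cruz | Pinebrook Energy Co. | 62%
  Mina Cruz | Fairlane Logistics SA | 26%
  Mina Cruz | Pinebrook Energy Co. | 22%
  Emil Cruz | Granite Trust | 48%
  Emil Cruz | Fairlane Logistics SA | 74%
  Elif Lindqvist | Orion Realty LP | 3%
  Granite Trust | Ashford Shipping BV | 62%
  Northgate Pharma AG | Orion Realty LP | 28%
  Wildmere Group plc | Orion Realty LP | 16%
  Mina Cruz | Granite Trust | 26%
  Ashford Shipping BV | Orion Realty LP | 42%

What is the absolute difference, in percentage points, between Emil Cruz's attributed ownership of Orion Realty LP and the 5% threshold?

39.1448

By spousal attribution (R3), Emil Cruz is treated as also owning Mina Cruz's interest in Pinebrook Energy Co, giving 62% + 22% = 84%.
By spousal attribution (R3), Emil Cruz is treated as also owning Mina Cruz's interest in Granite Trust, giving 48% + 26% = 74%.
By spousal attribution (R3), Emil Cruz is treated as also owning Mina Cruz's interest in Fairlane Logistics SA, giving 74% + 26% = 100%.
Chain via Pinebrook Energy Co. → Wildmere Group plc (R2): 84% × 33% × 16% = 4.4352% of Orion Realty LP.
Chain via Granite Trust → Ashford Shipping BV (R2): 74% × 62% × 42% = 19.2696% of Orion Realty LP.
Chain via Fairlane Logistics SA → Northgate Pharma AG (R2): 100% × 73% × 28% = 20.44% of Orion Realty LP.
Aggregating (R1): 4.4352% + 19.2696% + 20.44% = 44.1448%.
44.1448% exceeds the 5% threshold by 39.1448 percentage points.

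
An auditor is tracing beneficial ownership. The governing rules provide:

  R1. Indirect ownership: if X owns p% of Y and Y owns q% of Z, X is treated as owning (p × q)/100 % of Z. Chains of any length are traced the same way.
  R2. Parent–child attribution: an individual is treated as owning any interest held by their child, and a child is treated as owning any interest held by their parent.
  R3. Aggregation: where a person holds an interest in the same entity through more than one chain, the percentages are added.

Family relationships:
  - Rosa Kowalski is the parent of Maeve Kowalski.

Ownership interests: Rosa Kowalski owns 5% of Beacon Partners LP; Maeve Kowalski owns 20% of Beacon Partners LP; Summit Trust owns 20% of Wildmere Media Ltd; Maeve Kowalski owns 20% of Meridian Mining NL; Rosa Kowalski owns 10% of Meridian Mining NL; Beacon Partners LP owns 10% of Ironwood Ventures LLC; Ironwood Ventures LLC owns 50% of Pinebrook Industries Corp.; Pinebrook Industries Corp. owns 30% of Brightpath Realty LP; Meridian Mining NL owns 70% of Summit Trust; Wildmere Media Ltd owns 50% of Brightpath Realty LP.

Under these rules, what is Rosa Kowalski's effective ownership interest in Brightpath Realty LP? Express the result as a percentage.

2.475%

By parent–child attribution (R2), Rosa Kowalski is treated as also owning Maeve Kowalski's interest in Beacon Partners LP, giving 5% + 20% = 25%.
By parent–child attribution (R2), Rosa Kowalski is treated as also owning Maeve Kowalski's interest in Meridian Mining NL, giving 10% + 20% = 30%.
Chain via Beacon Partners LP → Ironwood Ventures LLC → Pinebrook Industries Corp. (R1): 25% × 10% × 50% × 30% = 0.375% of Brightpath Realty LP.
Chain via Meridian Mining NL → Summit Trust → Wildmere Media Ltd (R1): 30% × 70% × 20% × 50% = 2.1% of Brightpath Realty LP.
Aggregating (R3): 0.375% + 2.1% = 2.475%.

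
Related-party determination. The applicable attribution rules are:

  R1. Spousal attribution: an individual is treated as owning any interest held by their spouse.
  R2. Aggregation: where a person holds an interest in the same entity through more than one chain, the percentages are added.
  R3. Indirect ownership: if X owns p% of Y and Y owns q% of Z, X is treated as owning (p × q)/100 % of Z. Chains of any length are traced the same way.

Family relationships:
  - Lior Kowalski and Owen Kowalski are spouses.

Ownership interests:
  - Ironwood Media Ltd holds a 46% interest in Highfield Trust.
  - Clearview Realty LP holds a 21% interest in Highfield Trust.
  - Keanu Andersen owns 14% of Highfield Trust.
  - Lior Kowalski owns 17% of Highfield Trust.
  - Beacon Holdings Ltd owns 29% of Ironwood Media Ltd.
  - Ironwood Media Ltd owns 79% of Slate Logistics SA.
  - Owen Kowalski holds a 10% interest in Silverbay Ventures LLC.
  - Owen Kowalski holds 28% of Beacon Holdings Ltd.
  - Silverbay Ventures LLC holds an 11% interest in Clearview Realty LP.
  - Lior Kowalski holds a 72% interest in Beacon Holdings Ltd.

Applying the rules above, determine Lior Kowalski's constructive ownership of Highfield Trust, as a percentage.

30.571%

By spousal attribution (R1), Lior Kowalski is treated as also owning Owen Kowalski's interest in Beacon Holdings Ltd, giving 72% + 28% = 100%.
By spousal attribution (R1), Lior Kowalski is treated as owning Owen Kowalski's 10% interest in Silverbay Ventures LLC.
Chain via Beacon Holdings Ltd → Ironwood Media Ltd (R3): 100% × 29% × 46% = 13.34% of Highfield Trust.
Direct interest in Highfield Trust: 17%.
Chain via Silverbay Ventures LLC → Clearview Realty LP (R3): 10% × 11% × 21% = 0.231% of Highfield Trust.
Aggregating (R2): 13.34% + 17% + 0.231% = 30.571%.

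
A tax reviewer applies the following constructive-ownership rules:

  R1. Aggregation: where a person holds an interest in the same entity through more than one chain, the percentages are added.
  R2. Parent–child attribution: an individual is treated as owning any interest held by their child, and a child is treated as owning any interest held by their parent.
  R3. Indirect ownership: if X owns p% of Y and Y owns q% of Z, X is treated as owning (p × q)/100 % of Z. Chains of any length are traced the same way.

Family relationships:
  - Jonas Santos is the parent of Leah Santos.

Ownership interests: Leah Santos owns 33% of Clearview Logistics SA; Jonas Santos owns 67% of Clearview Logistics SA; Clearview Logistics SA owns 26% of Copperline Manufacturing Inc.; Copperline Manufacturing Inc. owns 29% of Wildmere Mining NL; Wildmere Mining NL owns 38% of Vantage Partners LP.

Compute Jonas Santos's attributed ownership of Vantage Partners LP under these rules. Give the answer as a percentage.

By parent–child attribution (R2), Jonas Santos is treated as also owning Leah Santos's interest in Clearview Logistics SA, giving 67% + 33% = 100%.
Chain via Clearview Logistics SA → Copperline Manufacturing Inc. → Wildmere Mining NL (R3): 100% × 26% × 29% × 38% = 2.8652% of Vantage Partners LP.

2.8652%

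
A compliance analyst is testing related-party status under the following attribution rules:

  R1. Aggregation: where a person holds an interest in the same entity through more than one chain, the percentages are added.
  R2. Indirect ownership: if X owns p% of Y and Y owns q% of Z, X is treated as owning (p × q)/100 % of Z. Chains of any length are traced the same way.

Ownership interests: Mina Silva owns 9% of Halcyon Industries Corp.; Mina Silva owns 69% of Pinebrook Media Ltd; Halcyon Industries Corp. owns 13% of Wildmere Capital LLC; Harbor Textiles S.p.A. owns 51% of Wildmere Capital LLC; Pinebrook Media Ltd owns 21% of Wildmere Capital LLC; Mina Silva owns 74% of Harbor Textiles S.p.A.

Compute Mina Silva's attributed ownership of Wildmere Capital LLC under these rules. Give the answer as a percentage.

53.4%

Chain via Pinebrook Media Ltd (R2): 69% × 21% = 14.49% of Wildmere Capital LLC.
Chain via Harbor Textiles S.p.A. (R2): 74% × 51% = 37.74% of Wildmere Capital LLC.
Chain via Halcyon Industries Corp. (R2): 9% × 13% = 1.17% of Wildmere Capital LLC.
Aggregating (R1): 14.49% + 37.74% + 1.17% = 53.4%.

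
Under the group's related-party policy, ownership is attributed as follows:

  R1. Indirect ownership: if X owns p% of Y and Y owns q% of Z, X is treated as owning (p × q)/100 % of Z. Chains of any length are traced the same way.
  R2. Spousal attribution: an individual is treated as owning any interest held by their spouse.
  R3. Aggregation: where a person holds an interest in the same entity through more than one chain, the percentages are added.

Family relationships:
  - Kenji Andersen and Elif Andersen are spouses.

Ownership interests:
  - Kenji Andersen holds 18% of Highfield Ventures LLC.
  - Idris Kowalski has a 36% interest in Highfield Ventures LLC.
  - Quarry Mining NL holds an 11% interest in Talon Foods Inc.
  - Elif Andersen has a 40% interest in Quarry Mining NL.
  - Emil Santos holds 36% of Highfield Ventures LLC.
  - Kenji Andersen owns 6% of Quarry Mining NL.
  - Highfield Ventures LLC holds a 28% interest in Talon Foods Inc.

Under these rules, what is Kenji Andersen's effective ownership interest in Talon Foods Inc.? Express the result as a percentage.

10.1%

By spousal attribution (R2), Kenji Andersen is treated as also owning Elif Andersen's interest in Quarry Mining NL, giving 6% + 40% = 46%.
Chain via Quarry Mining NL (R1): 46% × 11% = 5.06% of Talon Foods Inc.
Chain via Highfield Ventures LLC (R1): 18% × 28% = 5.04% of Talon Foods Inc.
Aggregating (R3): 5.06% + 5.04% = 10.1%.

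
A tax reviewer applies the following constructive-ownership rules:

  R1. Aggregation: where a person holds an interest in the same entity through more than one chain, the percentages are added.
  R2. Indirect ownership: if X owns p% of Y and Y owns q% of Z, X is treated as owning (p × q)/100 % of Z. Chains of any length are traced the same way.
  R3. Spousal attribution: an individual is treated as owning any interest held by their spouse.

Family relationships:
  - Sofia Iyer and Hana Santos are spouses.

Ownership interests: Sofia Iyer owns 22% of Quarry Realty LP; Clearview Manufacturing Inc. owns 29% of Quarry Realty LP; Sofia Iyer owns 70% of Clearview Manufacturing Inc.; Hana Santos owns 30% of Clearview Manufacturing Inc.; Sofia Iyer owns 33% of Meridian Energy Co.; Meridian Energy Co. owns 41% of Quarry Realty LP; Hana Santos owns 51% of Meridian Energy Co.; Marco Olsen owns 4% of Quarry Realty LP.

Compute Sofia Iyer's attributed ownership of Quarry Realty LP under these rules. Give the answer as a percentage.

By spousal attribution (R3), Sofia Iyer is treated as also owning Hana Santos's interest in Meridian Energy Co, giving 33% + 51% = 84%.
By spousal attribution (R3), Sofia Iyer is treated as also owning Hana Santos's interest in Clearview Manufacturing Inc, giving 70% + 30% = 100%.
Chain via Meridian Energy Co. (R2): 84% × 41% = 34.44% of Quarry Realty LP.
Chain via Clearview Manufacturing Inc. (R2): 100% × 29% = 29% of Quarry Realty LP.
Direct interest in Quarry Realty LP: 22%.
Aggregating (R1): 34.44% + 29% + 22% = 85.44%.

85.44%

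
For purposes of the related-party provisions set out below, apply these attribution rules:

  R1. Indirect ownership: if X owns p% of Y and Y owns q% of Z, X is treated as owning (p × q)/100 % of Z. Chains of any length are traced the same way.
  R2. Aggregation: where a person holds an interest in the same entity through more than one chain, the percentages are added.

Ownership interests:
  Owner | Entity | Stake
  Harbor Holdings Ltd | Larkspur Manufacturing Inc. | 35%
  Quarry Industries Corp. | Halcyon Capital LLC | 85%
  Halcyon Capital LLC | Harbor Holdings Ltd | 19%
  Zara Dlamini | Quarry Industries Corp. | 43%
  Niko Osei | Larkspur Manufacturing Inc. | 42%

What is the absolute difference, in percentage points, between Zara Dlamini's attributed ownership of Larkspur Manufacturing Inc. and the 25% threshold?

Chain via Quarry Industries Corp. → Halcyon Capital LLC → Harbor Holdings Ltd (R1): 43% × 85% × 19% × 35% = 2.430575% of Larkspur Manufacturing Inc.
2.430575% falls short of the 25% threshold by 22.569425 percentage points.

22.569425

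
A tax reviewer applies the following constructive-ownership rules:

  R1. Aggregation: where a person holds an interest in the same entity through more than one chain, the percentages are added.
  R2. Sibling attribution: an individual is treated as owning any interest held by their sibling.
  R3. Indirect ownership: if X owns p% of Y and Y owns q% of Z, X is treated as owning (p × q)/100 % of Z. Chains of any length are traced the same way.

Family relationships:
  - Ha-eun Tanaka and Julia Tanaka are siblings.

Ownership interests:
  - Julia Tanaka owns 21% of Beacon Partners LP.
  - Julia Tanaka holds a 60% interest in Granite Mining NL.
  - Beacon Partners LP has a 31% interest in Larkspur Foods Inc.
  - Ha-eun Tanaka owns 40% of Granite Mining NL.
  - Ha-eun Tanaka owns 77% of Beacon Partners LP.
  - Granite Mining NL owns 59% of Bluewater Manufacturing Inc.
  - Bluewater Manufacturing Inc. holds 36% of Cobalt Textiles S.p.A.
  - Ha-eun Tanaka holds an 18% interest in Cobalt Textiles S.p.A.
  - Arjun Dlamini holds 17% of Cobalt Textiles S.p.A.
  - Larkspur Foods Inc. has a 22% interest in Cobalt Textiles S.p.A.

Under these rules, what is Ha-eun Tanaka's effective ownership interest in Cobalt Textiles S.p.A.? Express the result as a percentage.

45.9236%

By sibling attribution (R2), Ha-eun Tanaka is treated as also owning Julia Tanaka's interest in Granite Mining NL, giving 40% + 60% = 100%.
By sibling attribution (R2), Ha-eun Tanaka is treated as also owning Julia Tanaka's interest in Beacon Partners LP, giving 77% + 21% = 98%.
Chain via Granite Mining NL → Bluewater Manufacturing Inc. (R3): 100% × 59% × 36% = 21.24% of Cobalt Textiles S.p.A.
Chain via Beacon Partners LP → Larkspur Foods Inc. (R3): 98% × 31% × 22% = 6.6836% of Cobalt Textiles S.p.A.
Direct interest in Cobalt Textiles S.p.A: 18%.
Aggregating (R1): 21.24% + 6.6836% + 18% = 45.9236%.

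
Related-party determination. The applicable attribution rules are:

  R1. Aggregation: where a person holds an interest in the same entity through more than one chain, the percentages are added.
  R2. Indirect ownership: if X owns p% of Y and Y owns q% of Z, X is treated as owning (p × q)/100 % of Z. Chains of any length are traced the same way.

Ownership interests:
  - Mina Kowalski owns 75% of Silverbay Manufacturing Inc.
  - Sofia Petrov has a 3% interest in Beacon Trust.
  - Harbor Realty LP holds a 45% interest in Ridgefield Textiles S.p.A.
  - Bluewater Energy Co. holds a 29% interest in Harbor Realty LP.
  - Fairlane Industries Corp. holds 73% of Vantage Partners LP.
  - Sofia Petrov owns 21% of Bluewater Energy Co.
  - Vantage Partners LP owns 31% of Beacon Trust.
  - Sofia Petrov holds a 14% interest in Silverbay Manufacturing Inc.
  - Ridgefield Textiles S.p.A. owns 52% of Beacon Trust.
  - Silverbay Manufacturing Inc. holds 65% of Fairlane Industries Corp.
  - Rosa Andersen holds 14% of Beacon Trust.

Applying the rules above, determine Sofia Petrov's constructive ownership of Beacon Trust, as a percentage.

6.48439%

Chain via Silverbay Manufacturing Inc. → Fairlane Industries Corp. → Vantage Partners LP (R2): 14% × 65% × 73% × 31% = 2.05933% of Beacon Trust.
Chain via Bluewater Energy Co. → Harbor Realty LP → Ridgefield Textiles S.p.A. (R2): 21% × 29% × 45% × 52% = 1.42506% of Beacon Trust.
Direct interest in Beacon Trust: 3%.
Aggregating (R1): 2.05933% + 1.42506% + 3% = 6.48439%.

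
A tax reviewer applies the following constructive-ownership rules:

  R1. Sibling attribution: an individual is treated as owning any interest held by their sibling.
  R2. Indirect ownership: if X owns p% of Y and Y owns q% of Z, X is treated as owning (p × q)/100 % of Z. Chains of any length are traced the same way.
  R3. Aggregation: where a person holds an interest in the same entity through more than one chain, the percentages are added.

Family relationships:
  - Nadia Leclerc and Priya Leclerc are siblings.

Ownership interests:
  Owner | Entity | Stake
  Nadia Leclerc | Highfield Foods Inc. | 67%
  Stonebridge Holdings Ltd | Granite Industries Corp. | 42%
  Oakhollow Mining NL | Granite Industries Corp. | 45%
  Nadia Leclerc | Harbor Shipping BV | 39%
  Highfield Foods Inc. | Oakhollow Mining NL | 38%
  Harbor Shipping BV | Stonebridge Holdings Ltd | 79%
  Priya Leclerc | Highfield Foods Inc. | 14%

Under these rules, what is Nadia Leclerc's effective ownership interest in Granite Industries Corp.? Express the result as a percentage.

By sibling attribution (R1), Nadia Leclerc is treated as also owning Priya Leclerc's interest in Highfield Foods Inc, giving 67% + 14% = 81%.
Chain via Harbor Shipping BV → Stonebridge Holdings Ltd (R2): 39% × 79% × 42% = 12.9402% of Granite Industries Corp.
Chain via Highfield Foods Inc. → Oakhollow Mining NL (R2): 81% × 38% × 45% = 13.851% of Granite Industries Corp.
Aggregating (R3): 12.9402% + 13.851% = 26.7912%.

26.7912%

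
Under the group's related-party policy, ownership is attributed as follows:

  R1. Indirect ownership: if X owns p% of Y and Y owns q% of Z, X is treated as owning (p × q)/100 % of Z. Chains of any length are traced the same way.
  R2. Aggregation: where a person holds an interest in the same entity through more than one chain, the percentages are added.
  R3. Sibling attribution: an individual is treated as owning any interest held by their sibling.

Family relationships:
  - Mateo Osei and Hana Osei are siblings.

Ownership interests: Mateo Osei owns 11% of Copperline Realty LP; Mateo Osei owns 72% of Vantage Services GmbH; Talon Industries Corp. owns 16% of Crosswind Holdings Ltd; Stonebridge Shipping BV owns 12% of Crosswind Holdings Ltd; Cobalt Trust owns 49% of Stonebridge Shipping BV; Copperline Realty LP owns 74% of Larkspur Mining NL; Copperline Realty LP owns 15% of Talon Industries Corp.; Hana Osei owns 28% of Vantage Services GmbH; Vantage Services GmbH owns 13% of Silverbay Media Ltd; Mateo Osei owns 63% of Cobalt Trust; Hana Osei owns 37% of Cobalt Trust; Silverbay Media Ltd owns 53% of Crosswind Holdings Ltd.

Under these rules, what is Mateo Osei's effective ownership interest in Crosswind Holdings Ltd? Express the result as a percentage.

By sibling attribution (R3), Mateo Osei is treated as also owning Hana Osei's interest in Cobalt Trust, giving 63% + 37% = 100%.
By sibling attribution (R3), Mateo Osei is treated as also owning Hana Osei's interest in Vantage Services GmbH, giving 72% + 28% = 100%.
Chain via Cobalt Trust → Stonebridge Shipping BV (R1): 100% × 49% × 12% = 5.88% of Crosswind Holdings Ltd.
Chain via Copperline Realty LP → Talon Industries Corp. (R1): 11% × 15% × 16% = 0.264% of Crosswind Holdings Ltd.
Chain via Vantage Services GmbH → Silverbay Media Ltd (R1): 100% × 13% × 53% = 6.89% of Crosswind Holdings Ltd.
Aggregating (R2): 5.88% + 0.264% + 6.89% = 13.034%.

13.034%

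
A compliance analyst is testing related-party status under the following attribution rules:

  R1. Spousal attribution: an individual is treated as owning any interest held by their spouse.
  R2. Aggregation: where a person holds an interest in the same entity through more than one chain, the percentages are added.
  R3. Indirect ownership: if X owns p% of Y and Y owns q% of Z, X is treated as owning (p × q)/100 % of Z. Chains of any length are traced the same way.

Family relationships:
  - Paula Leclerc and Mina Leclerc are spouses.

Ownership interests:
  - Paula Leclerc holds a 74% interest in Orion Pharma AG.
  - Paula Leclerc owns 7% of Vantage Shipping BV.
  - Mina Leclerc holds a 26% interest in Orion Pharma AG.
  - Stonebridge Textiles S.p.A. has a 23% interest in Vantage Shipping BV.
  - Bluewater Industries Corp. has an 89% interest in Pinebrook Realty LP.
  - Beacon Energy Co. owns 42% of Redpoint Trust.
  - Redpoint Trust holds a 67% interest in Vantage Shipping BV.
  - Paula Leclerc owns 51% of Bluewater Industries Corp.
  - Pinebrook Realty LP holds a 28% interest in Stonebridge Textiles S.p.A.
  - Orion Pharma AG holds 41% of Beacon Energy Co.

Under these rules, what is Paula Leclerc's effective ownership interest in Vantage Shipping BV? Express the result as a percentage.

By spousal attribution (R1), Paula Leclerc is treated as also owning Mina Leclerc's interest in Orion Pharma AG, giving 74% + 26% = 100%.
Chain via Bluewater Industries Corp. → Pinebrook Realty LP → Stonebridge Textiles S.p.A. (R3): 51% × 89% × 28% × 23% = 2.923116% of Vantage Shipping BV.
Chain via Orion Pharma AG → Beacon Energy Co. → Redpoint Trust (R3): 100% × 41% × 42% × 67% = 11.5374% of Vantage Shipping BV.
Direct interest in Vantage Shipping BV: 7%.
Aggregating (R2): 2.923116% + 11.5374% + 7% = 21.460516%.

21.460516%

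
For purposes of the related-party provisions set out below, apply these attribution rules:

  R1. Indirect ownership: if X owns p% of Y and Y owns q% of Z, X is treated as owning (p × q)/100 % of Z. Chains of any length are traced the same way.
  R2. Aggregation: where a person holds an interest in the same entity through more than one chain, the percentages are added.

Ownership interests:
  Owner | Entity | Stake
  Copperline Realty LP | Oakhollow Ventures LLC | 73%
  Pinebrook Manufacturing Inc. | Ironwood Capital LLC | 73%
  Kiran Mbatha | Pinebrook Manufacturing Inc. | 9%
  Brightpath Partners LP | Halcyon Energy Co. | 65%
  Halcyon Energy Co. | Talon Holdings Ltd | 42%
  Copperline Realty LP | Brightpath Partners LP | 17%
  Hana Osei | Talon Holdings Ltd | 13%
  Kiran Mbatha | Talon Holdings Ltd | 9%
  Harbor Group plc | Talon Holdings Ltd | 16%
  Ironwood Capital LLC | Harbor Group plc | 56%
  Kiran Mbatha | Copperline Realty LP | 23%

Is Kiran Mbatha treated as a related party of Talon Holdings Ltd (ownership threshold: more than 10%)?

Chain via Pinebrook Manufacturing Inc. → Ironwood Capital LLC → Harbor Group plc (R1): 9% × 73% × 56% × 16% = 0.588672% of Talon Holdings Ltd.
Chain via Copperline Realty LP → Brightpath Partners LP → Halcyon Energy Co. (R1): 23% × 17% × 65% × 42% = 1.06743% of Talon Holdings Ltd.
Direct interest in Talon Holdings Ltd: 9%.
Aggregating (R2): 0.588672% + 1.06743% + 9% = 10.656102%.
10.656102% exceeds the 10% threshold, so Kiran is a related party to Talon Holdings Ltd.

Yes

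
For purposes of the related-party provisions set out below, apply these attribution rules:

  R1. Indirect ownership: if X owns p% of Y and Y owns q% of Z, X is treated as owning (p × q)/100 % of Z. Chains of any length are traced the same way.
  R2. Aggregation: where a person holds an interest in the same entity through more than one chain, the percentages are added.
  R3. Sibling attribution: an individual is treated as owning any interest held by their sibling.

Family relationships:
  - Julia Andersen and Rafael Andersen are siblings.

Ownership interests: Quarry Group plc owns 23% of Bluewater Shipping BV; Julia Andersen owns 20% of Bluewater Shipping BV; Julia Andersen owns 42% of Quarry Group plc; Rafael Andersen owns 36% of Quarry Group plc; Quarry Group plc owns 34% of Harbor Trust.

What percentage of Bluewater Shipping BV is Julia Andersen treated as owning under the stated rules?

By sibling attribution (R3), Julia Andersen is treated as also owning Rafael Andersen's interest in Quarry Group plc, giving 42% + 36% = 78%.
Chain via Quarry Group plc (R1): 78% × 23% = 17.94% of Bluewater Shipping BV.
Direct interest in Bluewater Shipping BV: 20%.
Aggregating (R2): 17.94% + 20% = 37.94%.

37.94%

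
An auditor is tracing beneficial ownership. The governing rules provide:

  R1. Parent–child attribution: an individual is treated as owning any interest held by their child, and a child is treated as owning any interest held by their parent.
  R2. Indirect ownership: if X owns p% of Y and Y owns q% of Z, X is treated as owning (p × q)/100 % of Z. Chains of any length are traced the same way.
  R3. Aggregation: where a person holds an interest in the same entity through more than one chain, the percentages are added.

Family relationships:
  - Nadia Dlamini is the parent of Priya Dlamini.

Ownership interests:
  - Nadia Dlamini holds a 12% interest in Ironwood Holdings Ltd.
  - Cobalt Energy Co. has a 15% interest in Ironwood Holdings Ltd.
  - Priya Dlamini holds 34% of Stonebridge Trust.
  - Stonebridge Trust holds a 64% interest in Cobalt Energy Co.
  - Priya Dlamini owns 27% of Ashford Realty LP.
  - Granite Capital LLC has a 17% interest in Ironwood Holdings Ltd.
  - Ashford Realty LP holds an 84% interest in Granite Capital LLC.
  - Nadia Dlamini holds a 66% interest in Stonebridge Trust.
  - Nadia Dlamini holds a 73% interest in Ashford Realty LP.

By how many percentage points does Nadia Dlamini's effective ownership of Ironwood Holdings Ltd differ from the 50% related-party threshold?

14.12

By parent–child attribution (R1), Nadia Dlamini is treated as also owning Priya Dlamini's interest in Ashford Realty LP, giving 73% + 27% = 100%.
By parent–child attribution (R1), Nadia Dlamini is treated as also owning Priya Dlamini's interest in Stonebridge Trust, giving 66% + 34% = 100%.
Chain via Ashford Realty LP → Granite Capital LLC (R2): 100% × 84% × 17% = 14.28% of Ironwood Holdings Ltd.
Chain via Stonebridge Trust → Cobalt Energy Co. (R2): 100% × 64% × 15% = 9.6% of Ironwood Holdings Ltd.
Direct interest in Ironwood Holdings Ltd: 12%.
Aggregating (R3): 14.28% + 9.6% + 12% = 35.88%.
35.88% falls short of the 50% threshold by 14.12 percentage points.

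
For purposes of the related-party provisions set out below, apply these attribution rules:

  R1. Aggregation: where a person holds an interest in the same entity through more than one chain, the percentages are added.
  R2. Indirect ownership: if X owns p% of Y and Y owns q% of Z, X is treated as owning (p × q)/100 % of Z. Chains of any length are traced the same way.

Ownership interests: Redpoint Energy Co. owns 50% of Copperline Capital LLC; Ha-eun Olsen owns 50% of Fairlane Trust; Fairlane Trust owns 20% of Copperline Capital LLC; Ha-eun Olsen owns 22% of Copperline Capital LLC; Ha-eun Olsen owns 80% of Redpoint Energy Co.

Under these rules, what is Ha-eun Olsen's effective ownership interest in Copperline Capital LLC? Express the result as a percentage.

72%

Chain via Redpoint Energy Co. (R2): 80% × 50% = 40% of Copperline Capital LLC.
Chain via Fairlane Trust (R2): 50% × 20% = 10% of Copperline Capital LLC.
Direct interest in Copperline Capital LLC: 22%.
Aggregating (R1): 40% + 10% + 22% = 72%.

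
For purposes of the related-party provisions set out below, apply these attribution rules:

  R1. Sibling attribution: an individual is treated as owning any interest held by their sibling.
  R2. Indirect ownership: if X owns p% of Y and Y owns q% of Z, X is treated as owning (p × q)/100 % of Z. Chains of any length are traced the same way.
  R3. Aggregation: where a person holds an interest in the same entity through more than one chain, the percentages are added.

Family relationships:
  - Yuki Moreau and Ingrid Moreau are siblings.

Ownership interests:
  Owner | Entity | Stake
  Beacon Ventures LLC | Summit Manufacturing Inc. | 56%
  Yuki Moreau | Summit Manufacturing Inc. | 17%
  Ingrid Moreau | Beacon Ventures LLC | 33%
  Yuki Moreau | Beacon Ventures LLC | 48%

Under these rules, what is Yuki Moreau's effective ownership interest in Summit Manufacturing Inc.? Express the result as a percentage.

By sibling attribution (R1), Yuki Moreau is treated as also owning Ingrid Moreau's interest in Beacon Ventures LLC, giving 48% + 33% = 81%.
Chain via Beacon Ventures LLC (R2): 81% × 56% = 45.36% of Summit Manufacturing Inc.
Direct interest in Summit Manufacturing Inc: 17%.
Aggregating (R3): 45.36% + 17% = 62.36%.

62.36%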